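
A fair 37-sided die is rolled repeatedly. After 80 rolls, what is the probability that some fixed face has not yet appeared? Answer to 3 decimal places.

0.112

Each roll misses the fixed face with probability (37-1)/37 = 36/37, independently.
P(still missing after 80) = (36/37)^80 = 0.1117.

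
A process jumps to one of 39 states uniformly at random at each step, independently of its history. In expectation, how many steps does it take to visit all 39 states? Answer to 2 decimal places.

Split into phases: going from k distinct to k+1 distinct takes on average 39/(39-k) steps.
E[T] = 39/39 + 39/38 + 39/37 + ... + 39/2 + 39/1 = 39·H_{39}.
H_{39} = 4.254, so E[T] = 165.888.

165.89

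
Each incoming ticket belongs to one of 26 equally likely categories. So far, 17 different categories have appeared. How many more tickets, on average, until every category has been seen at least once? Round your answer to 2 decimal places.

73.55

From k distinct to k+1 distinct takes on average 26/(26-k) tickets.
Sum over k = 17,...,25: E = 26/9 + 26/8 + 26/7 + ... + 26/2 + 26/1 = 73.553.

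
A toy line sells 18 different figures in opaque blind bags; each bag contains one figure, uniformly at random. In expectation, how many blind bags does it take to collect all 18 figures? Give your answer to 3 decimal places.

Split into phases: going from k distinct to k+1 distinct takes on average 18/(18-k) blind bags.
E[T] = 18/18 + 18/17 + 18/16 + ... + 18/2 + 18/1 = 18·H_{18}.
H_{18} = 3.4951, so E[T] = 62.9119.

62.912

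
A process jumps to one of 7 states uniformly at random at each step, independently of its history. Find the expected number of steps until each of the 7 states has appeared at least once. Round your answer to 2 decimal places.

Split into phases: going from k distinct to k+1 distinct takes on average 7/(7-k) steps.
E[T] = 7/7 + 7/6 + 7/5 + ... + 7/2 + 7/1 = 7·H_{7}.
H_{7} = 2.593, so E[T] = 18.150.

18.15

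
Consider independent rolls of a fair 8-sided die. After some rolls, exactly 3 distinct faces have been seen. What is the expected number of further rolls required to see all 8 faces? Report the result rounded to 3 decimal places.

With k distinct faces already seen, the next new one takes an expected 8/(8-k) rolls.
Sum over k = 3,...,7: E = 8/5 + 8/4 + 8/3 + 8/2 + 8/1 = 18.2667.

18.267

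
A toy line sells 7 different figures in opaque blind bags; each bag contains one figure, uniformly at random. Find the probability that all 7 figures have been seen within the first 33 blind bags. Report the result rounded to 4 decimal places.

By inclusion–exclusion over which figures are missing,
P(all seen) = Σ_{j=0}^{7} (-1)^j C(7,j)((7-j)/7)^33
= 1.00000 - 0.04324 + 0.00032 - 0.00000 + 0.00000 - 0.00000 + 0.00000 - 0.00000
= 0.95708.

0.9571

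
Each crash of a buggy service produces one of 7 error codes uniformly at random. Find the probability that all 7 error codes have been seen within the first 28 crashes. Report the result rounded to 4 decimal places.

0.9082

By inclusion–exclusion over which error codes are missing,
P(all seen) = Σ_{j=0}^{7} (-1)^j C(7,j)((7-j)/7)^28
= 1.00000 - 0.09345 + 0.00170 - 0.00001 + 0.00000 - 0.00000 + 0.00000 - 0.00000
= 0.90824.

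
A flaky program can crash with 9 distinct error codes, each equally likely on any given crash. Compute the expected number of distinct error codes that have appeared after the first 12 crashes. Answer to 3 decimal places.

For each error code, P(seen in 12 crashes) = 1 - (8/9)^12 = 0.7567.
By linearity of expectation, E[distinct seen] = 9·(1 - (8/9)^12) = 6.8102.

6.810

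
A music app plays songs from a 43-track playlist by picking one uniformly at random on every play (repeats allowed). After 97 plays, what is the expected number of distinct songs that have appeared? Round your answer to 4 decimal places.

For each song, P(seen in 97 plays) = 1 - (42/43)^97 = 0.89797.
By linearity of expectation, E[distinct seen] = 43·(1 - (42/43)^97) = 38.61258.

38.6126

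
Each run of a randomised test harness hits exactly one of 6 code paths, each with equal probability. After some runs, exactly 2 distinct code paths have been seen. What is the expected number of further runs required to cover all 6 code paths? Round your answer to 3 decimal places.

12.500

With k distinct code paths already seen, the next new one takes an expected 6/(6-k) runs.
Sum over k = 2,...,5: E = 6/4 + 6/3 + 6/2 + 6/1 = 12.5000.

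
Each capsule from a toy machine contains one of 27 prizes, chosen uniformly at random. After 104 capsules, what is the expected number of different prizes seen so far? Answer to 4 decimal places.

26.4670

For each prize, P(seen in 104 capsules) = 1 - (26/27)^104 = 0.98026.
By linearity of expectation, E[distinct seen] = 27·(1 - (26/27)^104) = 26.46696.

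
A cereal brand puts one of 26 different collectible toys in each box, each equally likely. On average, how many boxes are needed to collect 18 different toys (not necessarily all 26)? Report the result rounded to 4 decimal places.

29.5506

Going from k to k+1 distinct takes a geometric number of boxes with mean 26/(26-k).
Sum over k = 0,...,17: E = 26/26 + 26/25 + 26/24 + ... + 26/10 + 26/9 = 29.55063.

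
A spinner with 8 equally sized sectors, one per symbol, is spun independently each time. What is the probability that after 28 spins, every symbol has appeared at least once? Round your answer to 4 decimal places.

By inclusion–exclusion over which symbols are missing,
P(all seen) = Σ_{j=0}^{8} (-1)^j C(8,j)((8-j)/8)^28
= 1.00000 - 0.19025 + 0.00889 - 0.00011 + 0.00000 - 0.00000 + 0.00000 - 0.00000 + 0.00000
= 0.81854.

0.8185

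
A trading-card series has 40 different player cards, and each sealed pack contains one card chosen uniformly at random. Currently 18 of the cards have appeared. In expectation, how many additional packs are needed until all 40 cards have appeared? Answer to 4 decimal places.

147.6325

The wait to go from k to k+1 distinct cards is geometric with mean 40/(40-k).
Sum over k = 18,...,39: E = 40/22 + 40/21 + 40/20 + ... + 40/2 + 40/1 = 147.63253.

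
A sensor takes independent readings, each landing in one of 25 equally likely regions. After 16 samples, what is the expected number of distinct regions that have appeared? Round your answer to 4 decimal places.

11.9899

For each region, P(seen in 16 samples) = 1 - (24/25)^16 = 0.47960.
By linearity of expectation, E[distinct seen] = 25·(1 - (24/25)^16) = 11.98993.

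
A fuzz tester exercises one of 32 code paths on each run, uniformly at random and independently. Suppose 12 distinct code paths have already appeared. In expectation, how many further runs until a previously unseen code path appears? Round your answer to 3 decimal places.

1.600

Each run yields a new code path with probability (32-12)/32 = 20/32, so the wait is geometric with mean 32/20.
E = 32/20 = 1.6000.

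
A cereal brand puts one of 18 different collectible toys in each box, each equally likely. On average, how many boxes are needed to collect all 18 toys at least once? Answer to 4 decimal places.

The wait to go from k to k+1 distinct toys is geometric with mean 18/(18-k).
E[T] = 18/18 + 18/17 + 18/16 + ... + 18/2 + 18/1 = 18·H_{18}.
H_{18} = 3.49511, so E[T] = 62.91195.

62.9119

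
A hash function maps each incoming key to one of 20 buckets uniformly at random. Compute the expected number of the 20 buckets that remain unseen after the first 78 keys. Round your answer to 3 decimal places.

0.366

For each bucket, P(unseen after 78) = (19/20)^78 = 0.0183.
By linearity of expectation, E[unseen] = 20·(19/20)^78 = 0.3660.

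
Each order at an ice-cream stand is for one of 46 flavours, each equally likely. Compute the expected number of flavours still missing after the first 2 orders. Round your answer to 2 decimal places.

44.02

For each flavour, P(unseen after 2) = (45/46)^2 = 0.957.
By linearity of expectation, E[unseen] = 46·(45/46)^2 = 44.022.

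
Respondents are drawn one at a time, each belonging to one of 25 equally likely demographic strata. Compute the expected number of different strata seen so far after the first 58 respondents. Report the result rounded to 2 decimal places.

For each stratum, P(seen in 58 respondents) = 1 - (24/25)^58 = 0.906.
By linearity of expectation, E[distinct seen] = 25·(1 - (24/25)^58) = 22.658.

22.66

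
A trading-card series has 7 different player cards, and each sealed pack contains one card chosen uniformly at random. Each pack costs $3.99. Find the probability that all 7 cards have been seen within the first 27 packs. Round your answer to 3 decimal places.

0.893

By inclusion–exclusion over which cards are missing,
P(all seen) = Σ_{j=0}^{7} (-1)^j C(7,j)((7-j)/7)^27
= 1.0000 - 0.1090 + 0.0024 - 0.0000 + 0.0000 - 0.0000 + 0.0000 - 0.0000
= 0.8933.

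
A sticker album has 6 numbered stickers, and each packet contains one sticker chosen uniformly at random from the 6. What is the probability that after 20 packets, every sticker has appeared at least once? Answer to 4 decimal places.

Let A_i be the event that sticker i is missing after 20 packets. By inclusion–exclusion on the A_i,
P(all seen) = Σ_{j=0}^{6} (-1)^j C(6,j)((6-j)/6)^20
= 1.00000 - 0.15650 + 0.00451 - 0.00002 + 0.00000 - 0.00000 + 0.00000
= 0.84799.

0.8480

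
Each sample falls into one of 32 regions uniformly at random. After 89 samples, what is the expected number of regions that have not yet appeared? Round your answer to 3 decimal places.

1.897

For each region, P(unseen after 89) = (31/32)^89 = 0.0593.
By linearity of expectation, E[unseen] = 32·(31/32)^89 = 1.8967.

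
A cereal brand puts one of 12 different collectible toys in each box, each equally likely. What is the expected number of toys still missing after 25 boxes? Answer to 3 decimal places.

1.363

For each toy, P(unseen after 25) = (11/12)^25 = 0.1136.
By linearity of expectation, E[unseen] = 12·(11/12)^25 = 1.3629.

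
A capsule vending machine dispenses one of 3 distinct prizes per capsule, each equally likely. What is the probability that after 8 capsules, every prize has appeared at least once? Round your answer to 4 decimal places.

By inclusion–exclusion over which prizes are missing,
P(all seen) = Σ_{j=0}^{3} (-1)^j C(3,j)((3-j)/3)^8
= 1.00000 - 0.11706 + 0.00046 - 0.00000
= 0.88340.

0.8834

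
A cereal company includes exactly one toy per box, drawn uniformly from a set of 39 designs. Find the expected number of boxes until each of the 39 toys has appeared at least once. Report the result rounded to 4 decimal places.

165.8882

After k distinct toys have appeared, the next box gives a new one with probability (39-k)/39, so the expected wait for the (k+1)-th is 39/(39-k).
E[T] = 39/39 + 39/38 + 39/37 + ... + 39/2 + 39/1 = 39·H_{39}.
H_{39} = 4.25354, so E[T] = 165.88818.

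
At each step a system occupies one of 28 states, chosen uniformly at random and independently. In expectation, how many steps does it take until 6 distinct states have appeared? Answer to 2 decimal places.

6.62

With k distinct states already seen, the next new one arrives after an expected 28/(28-k) steps.
Sum over k = 0,...,5: E = 28/28 + 28/27 + 28/26 + 28/25 + 28/24 + 28/23 = 6.618.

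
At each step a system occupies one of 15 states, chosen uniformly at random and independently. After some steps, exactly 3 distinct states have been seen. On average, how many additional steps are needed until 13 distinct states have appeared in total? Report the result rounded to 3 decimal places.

The wait to go from k to k+1 distinct states is geometric with mean 15/(15-k).
Sum over k = 3,...,12: E = 15/12 + 15/11 + 15/10 + ... + 15/4 + 15/3 = 24.0482.

24.048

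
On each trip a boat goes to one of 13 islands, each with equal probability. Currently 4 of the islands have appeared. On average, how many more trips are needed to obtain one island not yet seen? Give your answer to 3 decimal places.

Each trip yields a new island with probability (13-4)/13 = 9/13, so the wait is geometric with mean 13/9.
E = 13/9 = 1.4444.

1.444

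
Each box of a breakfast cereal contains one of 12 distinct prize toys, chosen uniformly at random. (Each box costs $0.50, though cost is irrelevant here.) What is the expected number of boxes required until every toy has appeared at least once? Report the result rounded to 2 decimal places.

Split into phases: going from k distinct to k+1 distinct takes on average 12/(12-k) boxes.
E[T] = 12/12 + 12/11 + 12/10 + ... + 12/2 + 12/1 = 12·H_{12}.
H_{12} = 3.103, so E[T] = 37.239.

37.24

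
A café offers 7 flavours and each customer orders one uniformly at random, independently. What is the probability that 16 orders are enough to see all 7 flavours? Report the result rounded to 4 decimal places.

0.4977

Let A_i be the event that flavour i is missing after 16 orders. By inclusion–exclusion on the A_i,
P(all seen) = Σ_{j=0}^{7} (-1)^j C(7,j)((7-j)/7)^16
= 1.00000 - 0.59422 + 0.09642 - 0.00452 + 0.00005 - 0.00000 + 0.00000 - 0.00000
= 0.49772.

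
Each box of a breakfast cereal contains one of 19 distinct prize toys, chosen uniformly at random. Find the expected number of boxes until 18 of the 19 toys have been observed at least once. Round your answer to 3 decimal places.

With k distinct toys already seen, the next new one arrives after an expected 19/(19-k) boxes.
Sum over k = 0,...,17: E = 19/19 + 19/18 + 19/17 + ... + 19/3 + 19/2 = 48.4071.

48.407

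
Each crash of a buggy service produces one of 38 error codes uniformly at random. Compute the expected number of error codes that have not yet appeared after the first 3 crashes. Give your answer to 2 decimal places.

For each error code, P(unseen after 3) = (37/38)^3 = 0.923.
By linearity of expectation, E[unseen] = 38·(37/38)^3 = 35.078.

35.08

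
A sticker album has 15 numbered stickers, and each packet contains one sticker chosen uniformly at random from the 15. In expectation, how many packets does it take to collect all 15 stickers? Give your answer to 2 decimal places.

After k distinct stickers have appeared, the next packet gives a new one with probability (15-k)/15, so the expected wait for the (k+1)-th is 15/(15-k).
E[T] = 15/15 + 15/14 + 15/13 + ... + 15/2 + 15/1 = 15·H_{15}.
H_{15} = 3.318, so E[T] = 49.773.

49.77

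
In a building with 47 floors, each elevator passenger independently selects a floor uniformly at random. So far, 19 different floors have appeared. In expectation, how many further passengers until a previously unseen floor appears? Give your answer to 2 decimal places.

Each passenger yields a new floor with probability (47-19)/47 = 28/47, so the wait is geometric with mean 47/28.
E = 47/28 = 1.679.

1.68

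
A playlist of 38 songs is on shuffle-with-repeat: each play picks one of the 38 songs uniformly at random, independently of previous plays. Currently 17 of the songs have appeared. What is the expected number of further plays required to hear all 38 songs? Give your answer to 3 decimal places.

138.524

From k distinct to k+1 distinct takes on average 38/(38-k) plays.
Sum over k = 17,...,37: E = 38/21 + 38/20 + 38/19 + ... + 38/2 + 38/1 = 138.5236.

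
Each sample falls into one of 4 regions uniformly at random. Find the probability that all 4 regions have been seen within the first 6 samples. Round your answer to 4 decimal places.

0.3809

Let A_i be the event that region i is missing after 6 samples. By inclusion–exclusion on the A_i,
P(all seen) = Σ_{j=0}^{4} (-1)^j C(4,j)((4-j)/4)^6
= 1.00000 - 0.71191 + 0.09375 - 0.00098 + 0.00000
= 0.38086.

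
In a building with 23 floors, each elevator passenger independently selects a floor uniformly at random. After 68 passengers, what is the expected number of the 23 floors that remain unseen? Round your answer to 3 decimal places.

1.119

For each floor, P(unseen after 68) = (22/23)^68 = 0.0487.
By linearity of expectation, E[unseen] = 23·(22/23)^68 = 1.1194.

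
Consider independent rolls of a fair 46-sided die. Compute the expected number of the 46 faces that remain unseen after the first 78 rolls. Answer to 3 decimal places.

8.284

For each face, P(unseen after 78) = (45/46)^78 = 0.1801.
By linearity of expectation, E[unseen] = 46·(45/46)^78 = 8.2837.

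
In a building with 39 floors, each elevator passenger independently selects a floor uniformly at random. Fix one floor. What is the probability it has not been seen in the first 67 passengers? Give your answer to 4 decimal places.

0.1755

On each passenger the fixed floor fails to appear with probability 38/39.
P(still missing after 67) = (38/39)^67 = 0.17546.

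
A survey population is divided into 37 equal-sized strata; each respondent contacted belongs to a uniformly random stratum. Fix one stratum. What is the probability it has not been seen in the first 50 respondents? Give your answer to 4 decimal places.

0.2541

Each respondent misses the fixed stratum with probability (37-1)/37 = 36/37, independently.
P(still missing after 50) = (36/37)^50 = 0.25412.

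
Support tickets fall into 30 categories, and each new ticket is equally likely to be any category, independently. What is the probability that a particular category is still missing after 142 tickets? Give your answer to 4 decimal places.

0.0081

Each ticket misses the fixed category with probability (30-1)/30 = 29/30, independently.
P(still missing after 142) = (29/30)^142 = 0.00812.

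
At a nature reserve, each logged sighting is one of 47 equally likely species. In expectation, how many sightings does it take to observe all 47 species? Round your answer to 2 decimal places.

After k distinct species have appeared, the next sighting gives a new one with probability (47-k)/47, so the expected wait for the (k+1)-th is 47/(47-k).
E[T] = 47/47 + 47/46 + 47/45 + ... + 47/2 + 47/1 = 47·H_{47}.
H_{47} = 4.438, so E[T] = 208.584.

208.58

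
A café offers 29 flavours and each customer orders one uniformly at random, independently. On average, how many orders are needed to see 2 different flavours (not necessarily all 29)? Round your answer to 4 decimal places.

2.0357

With k distinct flavours already seen, the next new one arrives after an expected 29/(29-k) orders.
Sum over k = 0,...,1: E = 29/29 + 29/28 = 2.03571.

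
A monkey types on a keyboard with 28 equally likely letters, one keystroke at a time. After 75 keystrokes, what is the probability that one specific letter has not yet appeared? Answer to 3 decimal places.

Each keystroke misses the fixed letter with probability (28-1)/28 = 27/28, independently.
P(still missing after 75) = (27/28)^75 = 0.0654.

0.065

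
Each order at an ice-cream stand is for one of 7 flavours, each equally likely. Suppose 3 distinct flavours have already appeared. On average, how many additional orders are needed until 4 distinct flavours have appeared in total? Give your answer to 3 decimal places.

1.750

The wait to go from k to k+1 distinct flavours is geometric with mean 7/(7-k).
Only the k = 3 term is needed: E = 7/4 = 1.7500.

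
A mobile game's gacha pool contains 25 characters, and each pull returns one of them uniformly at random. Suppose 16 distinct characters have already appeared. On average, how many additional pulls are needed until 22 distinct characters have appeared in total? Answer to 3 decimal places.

24.891

With k distinct characters already seen, the next new one takes an expected 25/(25-k) pulls.
Sum over k = 16,...,21: E = 25/9 + 25/8 + 25/7 + 25/6 + 25/5 + 25/4 = 24.8909.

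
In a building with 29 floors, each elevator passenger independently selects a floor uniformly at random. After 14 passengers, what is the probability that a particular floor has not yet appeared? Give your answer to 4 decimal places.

0.6118

On each passenger the fixed floor fails to appear with probability 28/29.
P(still missing after 14) = (28/29)^14 = 0.61184.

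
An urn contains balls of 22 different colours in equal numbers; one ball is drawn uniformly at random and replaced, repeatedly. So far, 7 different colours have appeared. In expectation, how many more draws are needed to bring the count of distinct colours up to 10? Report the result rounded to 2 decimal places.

4.73

The wait to go from k to k+1 distinct colours is geometric with mean 22/(22-k).
Sum over k = 7,...,9: E = 22/15 + 22/14 + 22/13 = 4.730.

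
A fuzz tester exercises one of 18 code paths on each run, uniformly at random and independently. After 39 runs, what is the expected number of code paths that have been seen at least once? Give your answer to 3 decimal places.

For each code path, P(seen in 39 runs) = 1 - (17/18)^39 = 0.8924.
By linearity of expectation, E[distinct seen] = 18·(1 - (17/18)^39) = 16.0629.

16.063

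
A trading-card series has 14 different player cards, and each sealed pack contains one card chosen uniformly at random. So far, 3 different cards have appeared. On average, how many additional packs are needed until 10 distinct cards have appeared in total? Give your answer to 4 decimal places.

The wait to go from k to k+1 distinct cards is geometric with mean 14/(14-k).
Sum over k = 3,...,9: E = 14/11 + 14/10 + 14/9 + ... + 14/6 + 14/5 = 13.11162.

13.1116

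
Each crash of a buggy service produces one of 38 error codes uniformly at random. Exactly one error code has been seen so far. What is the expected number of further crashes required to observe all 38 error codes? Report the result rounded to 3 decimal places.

159.660

The wait to go from k to k+1 distinct error codes is geometric with mean 38/(38-k).
Sum over k = 1,...,37: E = 38/37 + 38/36 + 38/35 + ... + 38/2 + 38/1 = 159.6603.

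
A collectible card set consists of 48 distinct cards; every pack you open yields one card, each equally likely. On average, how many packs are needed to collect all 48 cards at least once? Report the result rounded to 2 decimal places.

After k distinct cards have appeared, the next pack gives a new one with probability (48-k)/48, so the expected wait for the (k+1)-th is 48/(48-k).
E[T] = 48/48 + 48/47 + 48/46 + ... + 48/2 + 48/1 = 48·H_{48}.
H_{48} = 4.459, so E[T] = 214.022.

214.02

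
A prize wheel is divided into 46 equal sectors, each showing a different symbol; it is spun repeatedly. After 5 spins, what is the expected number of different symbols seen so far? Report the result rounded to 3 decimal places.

For each symbol, P(seen in 5 spins) = 1 - (45/46)^5 = 0.1041.
By linearity of expectation, E[distinct seen] = 46·(1 - (45/46)^5) = 4.7873.

4.787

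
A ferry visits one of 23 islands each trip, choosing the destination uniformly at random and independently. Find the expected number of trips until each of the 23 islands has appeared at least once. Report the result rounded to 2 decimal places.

85.89

The wait to go from k to k+1 distinct islands is geometric with mean 23/(23-k).
E[T] = 23/23 + 23/22 + 23/21 + ... + 23/2 + 23/1 = 23·H_{23}.
H_{23} = 3.734, so E[T] = 85.889.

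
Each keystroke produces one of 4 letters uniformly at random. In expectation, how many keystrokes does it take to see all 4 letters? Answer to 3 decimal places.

8.333

Split into phases: going from k distinct to k+1 distinct takes on average 4/(4-k) keystrokes.
E[T] = 4/4 + 4/3 + 4/2 + 4/1 = 4·H_{4}.
H_{4} = 2.0833, so E[T] = 8.3333.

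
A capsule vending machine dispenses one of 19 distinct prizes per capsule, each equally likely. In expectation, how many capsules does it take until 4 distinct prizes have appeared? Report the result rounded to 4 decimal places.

4.3607

With k distinct prizes already seen, the next new one arrives after an expected 19/(19-k) capsules.
Sum over k = 0,...,3: E = 19/19 + 19/18 + 19/17 + 19/16 = 4.36070.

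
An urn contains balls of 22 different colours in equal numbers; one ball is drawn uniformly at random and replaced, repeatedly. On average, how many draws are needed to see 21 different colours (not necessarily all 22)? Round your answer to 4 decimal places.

Going from k to k+1 distinct takes a geometric number of draws with mean 22/(22-k).
Sum over k = 0,...,20: E = 22/22 + 22/21 + 22/20 + ... + 22/3 + 22/2 = 59.19789.

59.1979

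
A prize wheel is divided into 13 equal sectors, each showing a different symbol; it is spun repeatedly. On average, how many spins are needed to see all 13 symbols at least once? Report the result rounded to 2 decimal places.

41.34

The wait to go from k to k+1 distinct symbols is geometric with mean 13/(13-k).
E[T] = 13/13 + 13/12 + 13/11 + ... + 13/2 + 13/1 = 13·H_{13}.
H_{13} = 3.180, so E[T] = 41.342.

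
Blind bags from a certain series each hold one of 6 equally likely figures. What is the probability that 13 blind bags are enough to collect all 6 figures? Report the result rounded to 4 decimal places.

0.5139

Let A_i be the event that figure i is missing after 13 blind bags. By inclusion–exclusion on the A_i,
P(all seen) = Σ_{j=0}^{6} (-1)^j C(6,j)((6-j)/6)^13
= 1.00000 - 0.56078 + 0.07707 - 0.00244 + 0.00001 - 0.00000 + 0.00000
= 0.51386.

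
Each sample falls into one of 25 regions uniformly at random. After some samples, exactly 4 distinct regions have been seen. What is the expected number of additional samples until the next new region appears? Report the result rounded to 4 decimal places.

The number of samples until the next new region is geometric with success probability 21/25, so its mean is 25/21.
E = 25/21 = 1.19048.

1.1905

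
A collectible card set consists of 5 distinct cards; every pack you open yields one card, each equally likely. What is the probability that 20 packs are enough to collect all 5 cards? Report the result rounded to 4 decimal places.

Let A_i be the event that card i is missing after 20 packs. By inclusion–exclusion on the A_i,
P(all seen) = Σ_{j=0}^{5} (-1)^j C(5,j)((5-j)/5)^20
= 1.00000 - 0.05765 + 0.00037 - 0.00000 + 0.00000 - 0.00000
= 0.94272.

0.9427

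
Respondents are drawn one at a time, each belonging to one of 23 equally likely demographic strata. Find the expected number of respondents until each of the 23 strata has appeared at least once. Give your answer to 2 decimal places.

Split into phases: going from k distinct to k+1 distinct takes on average 23/(23-k) respondents.
E[T] = 23/23 + 23/22 + 23/21 + ... + 23/2 + 23/1 = 23·H_{23}.
H_{23} = 3.734, so E[T] = 85.889.

85.89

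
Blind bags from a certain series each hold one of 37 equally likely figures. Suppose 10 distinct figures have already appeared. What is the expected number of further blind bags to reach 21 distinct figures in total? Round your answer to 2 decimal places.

18.90

With k distinct figures already seen, the next new one takes an expected 37/(37-k) blind bags.
Sum over k = 10,...,20: E = 37/27 + 37/26 + 37/25 + ... + 37/18 + 37/17 = 18.897.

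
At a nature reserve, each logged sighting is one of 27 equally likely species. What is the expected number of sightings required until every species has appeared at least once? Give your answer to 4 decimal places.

The wait to go from k to k+1 distinct species is geometric with mean 27/(27-k).
E[T] = 27/27 + 27/26 + 27/25 + ... + 27/2 + 27/1 = 27·H_{27}.
H_{27} = 3.89146, so E[T] = 105.06933.

105.0693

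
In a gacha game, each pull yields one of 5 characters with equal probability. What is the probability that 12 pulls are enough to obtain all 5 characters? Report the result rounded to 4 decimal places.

0.6780

By inclusion–exclusion over which characters are missing,
P(all seen) = Σ_{j=0}^{5} (-1)^j C(5,j)((5-j)/5)^12
= 1.00000 - 0.34360 + 0.02177 - 0.00017 + 0.00000 - 0.00000
= 0.67800.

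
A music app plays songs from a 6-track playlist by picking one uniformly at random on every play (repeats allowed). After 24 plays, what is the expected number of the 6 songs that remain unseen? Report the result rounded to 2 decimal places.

0.08

For each song, P(unseen after 24) = (5/6)^24 = 0.013.
By linearity of expectation, E[unseen] = 6·(5/6)^24 = 0.075.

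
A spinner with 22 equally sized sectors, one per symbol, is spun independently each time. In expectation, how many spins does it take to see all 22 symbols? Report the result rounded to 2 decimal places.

81.20

The wait to go from k to k+1 distinct symbols is geometric with mean 22/(22-k).
E[T] = 22/22 + 22/21 + 22/20 + ... + 22/2 + 22/1 = 22·H_{22}.
H_{22} = 3.691, so E[T] = 81.198.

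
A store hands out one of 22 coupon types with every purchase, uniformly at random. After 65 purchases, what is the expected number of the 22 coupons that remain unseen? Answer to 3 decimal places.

1.070

For each coupon, P(unseen after 65) = (21/22)^65 = 0.0486.
By linearity of expectation, E[unseen] = 22·(21/22)^65 = 1.0696.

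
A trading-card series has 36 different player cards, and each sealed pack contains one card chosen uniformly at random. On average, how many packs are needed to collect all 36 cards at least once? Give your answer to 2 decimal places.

150.28

Split into phases: going from k distinct to k+1 distinct takes on average 36/(36-k) packs.
E[T] = 36/36 + 36/35 + 36/34 + ... + 36/2 + 36/1 = 36·H_{36}.
H_{36} = 4.175, so E[T] = 150.284.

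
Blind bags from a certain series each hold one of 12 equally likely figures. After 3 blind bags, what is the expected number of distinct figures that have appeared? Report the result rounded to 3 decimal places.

For each figure, P(seen in 3 blind bags) = 1 - (11/12)^3 = 0.2297.
By linearity of expectation, E[distinct seen] = 12·(1 - (11/12)^3) = 2.7569.

2.757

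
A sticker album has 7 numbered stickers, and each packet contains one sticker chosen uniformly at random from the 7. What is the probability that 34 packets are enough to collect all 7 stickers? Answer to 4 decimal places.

Let A_i be the event that sticker i is missing after 34 packets. By inclusion–exclusion on the A_i,
P(all seen) = Σ_{j=0}^{7} (-1)^j C(7,j)((7-j)/7)^34
= 1.00000 - 0.03706 + 0.00023 - 0.00000 + 0.00000 - 0.00000 + 0.00000 - 0.00000
= 0.96317.

0.9632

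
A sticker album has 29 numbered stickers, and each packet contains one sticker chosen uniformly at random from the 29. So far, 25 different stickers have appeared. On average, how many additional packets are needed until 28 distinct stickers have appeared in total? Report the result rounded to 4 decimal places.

31.4167

From k distinct to k+1 distinct takes on average 29/(29-k) packets.
Sum over k = 25,...,27: E = 29/4 + 29/3 + 29/2 = 31.41667.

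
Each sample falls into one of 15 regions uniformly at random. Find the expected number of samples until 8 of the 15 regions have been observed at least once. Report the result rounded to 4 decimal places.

Going from k to k+1 distinct takes a geometric number of samples with mean 15/(15-k).
Sum over k = 0,...,7: E = 15/15 + 15/14 + 15/13 + ... + 15/9 + 15/8 = 10.88058.

10.8806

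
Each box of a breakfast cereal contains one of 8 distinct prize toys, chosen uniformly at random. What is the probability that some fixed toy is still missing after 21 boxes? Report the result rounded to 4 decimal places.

0.0606

On each box the fixed toy fails to appear with probability 7/8.
P(still missing after 21) = (7/8)^21 = 0.06056.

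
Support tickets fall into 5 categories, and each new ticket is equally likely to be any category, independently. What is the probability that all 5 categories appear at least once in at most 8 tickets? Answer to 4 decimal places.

By inclusion–exclusion over which categories are missing,
P(all seen) = Σ_{j=0}^{5} (-1)^j C(5,j)((5-j)/5)^8
= 1.00000 - 0.83886 + 0.16796 - 0.00655 + 0.00001 - 0.00000
= 0.32256.

0.3226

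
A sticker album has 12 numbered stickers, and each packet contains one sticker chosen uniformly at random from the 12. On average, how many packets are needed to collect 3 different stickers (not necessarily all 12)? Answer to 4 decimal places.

3.2909

With k distinct stickers already seen, the next new one arrives after an expected 12/(12-k) packets.
Sum over k = 0,...,2: E = 12/12 + 12/11 + 12/10 = 3.29091.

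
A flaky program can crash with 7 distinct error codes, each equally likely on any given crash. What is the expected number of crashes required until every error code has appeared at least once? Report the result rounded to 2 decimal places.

18.15

After k distinct error codes have appeared, the next crash gives a new one with probability (7-k)/7, so the expected wait for the (k+1)-th is 7/(7-k).
E[T] = 7/7 + 7/6 + 7/5 + ... + 7/2 + 7/1 = 7·H_{7}.
H_{7} = 2.593, so E[T] = 18.150.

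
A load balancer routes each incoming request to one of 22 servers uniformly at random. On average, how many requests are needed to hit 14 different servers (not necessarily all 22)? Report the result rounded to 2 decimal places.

21.41

Going from k to k+1 distinct takes a geometric number of requests with mean 22/(22-k).
Sum over k = 0,...,13: E = 22/22 + 22/21 + 22/20 + ... + 22/10 + 22/9 = 21.405.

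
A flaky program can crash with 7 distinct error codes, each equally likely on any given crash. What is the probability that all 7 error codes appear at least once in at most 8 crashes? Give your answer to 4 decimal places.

Let A_i be the event that error code i is missing after 8 crashes. By inclusion–exclusion on the A_i,
P(all seen) = Σ_{j=0}^{7} (-1)^j C(7,j)((7-j)/7)^8
= 1.00000 - 2.03950 + 1.42297 - 0.39789 + 0.03983 - 0.00093 + 0.00000 - 0.00000
= 0.02448.

0.0245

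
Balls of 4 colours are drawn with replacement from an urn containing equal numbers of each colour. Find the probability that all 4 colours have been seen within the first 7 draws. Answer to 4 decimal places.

By inclusion–exclusion over which colours are missing,
P(all seen) = Σ_{j=0}^{4} (-1)^j C(4,j)((4-j)/4)^7
= 1.00000 - 0.53394 + 0.04688 - 0.00024 + 0.00000
= 0.51270.

0.5127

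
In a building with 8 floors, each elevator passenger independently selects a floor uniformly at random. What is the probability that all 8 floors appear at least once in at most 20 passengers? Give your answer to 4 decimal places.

0.5306

By inclusion–exclusion over which floors are missing,
P(all seen) = Σ_{j=0}^{8} (-1)^j C(8,j)((8-j)/8)^20
= 1.00000 - 0.55367 + 0.08879 - 0.00463 + 0.00007 - 0.00000 + 0.00000 - 0.00000 + 0.00000
= 0.53056.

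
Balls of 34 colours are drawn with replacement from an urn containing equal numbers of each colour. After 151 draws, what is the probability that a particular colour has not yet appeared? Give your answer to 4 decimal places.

On each draw the fixed colour fails to appear with probability 33/34.
P(still missing after 151) = (33/34)^151 = 0.01102.

0.0110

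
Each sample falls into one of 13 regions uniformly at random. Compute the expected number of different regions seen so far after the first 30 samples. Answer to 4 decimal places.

For each region, P(seen in 30 samples) = 1 - (12/13)^30 = 0.90940.
By linearity of expectation, E[distinct seen] = 13·(1 - (12/13)^30) = 11.82218.

11.8222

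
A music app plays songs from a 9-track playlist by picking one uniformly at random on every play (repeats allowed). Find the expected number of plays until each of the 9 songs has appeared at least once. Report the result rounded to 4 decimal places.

The wait to go from k to k+1 distinct songs is geometric with mean 9/(9-k).
E[T] = 9/9 + 9/8 + 9/7 + ... + 9/2 + 9/1 = 9·H_{9}.
H_{9} = 2.82897, so E[T] = 25.46071.

25.4607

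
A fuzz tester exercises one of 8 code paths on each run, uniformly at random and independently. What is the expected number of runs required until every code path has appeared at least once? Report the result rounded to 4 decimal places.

Split into phases: going from k distinct to k+1 distinct takes on average 8/(8-k) runs.
E[T] = 8/8 + 8/7 + 8/6 + ... + 8/2 + 8/1 = 8·H_{8}.
H_{8} = 2.71786, so E[T] = 21.74286.

21.7429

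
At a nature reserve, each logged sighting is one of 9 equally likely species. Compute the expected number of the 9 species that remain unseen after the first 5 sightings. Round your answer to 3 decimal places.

For each species, P(unseen after 5) = (8/9)^5 = 0.5549.
By linearity of expectation, E[unseen] = 9·(8/9)^5 = 4.9944.

4.994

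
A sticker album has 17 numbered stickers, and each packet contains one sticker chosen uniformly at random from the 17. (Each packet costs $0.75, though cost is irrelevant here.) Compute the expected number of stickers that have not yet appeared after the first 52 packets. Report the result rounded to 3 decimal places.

For each sticker, P(unseen after 52) = (16/17)^52 = 0.0427.
By linearity of expectation, E[unseen] = 17·(16/17)^52 = 0.7267.

0.727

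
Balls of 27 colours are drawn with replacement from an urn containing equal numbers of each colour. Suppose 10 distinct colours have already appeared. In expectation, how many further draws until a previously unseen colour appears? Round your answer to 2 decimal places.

Each draw yields a new colour with probability (27-10)/27 = 17/27, so the wait is geometric with mean 27/17.
E = 27/17 = 1.588.

1.59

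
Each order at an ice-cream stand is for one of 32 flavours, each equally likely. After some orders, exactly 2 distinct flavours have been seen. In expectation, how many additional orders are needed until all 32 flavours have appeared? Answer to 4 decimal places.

127.8396

The wait to go from k to k+1 distinct flavours is geometric with mean 32/(32-k).
Sum over k = 2,...,31: E = 32/30 + 32/29 + 32/28 + ... + 32/2 + 32/1 = 127.83959.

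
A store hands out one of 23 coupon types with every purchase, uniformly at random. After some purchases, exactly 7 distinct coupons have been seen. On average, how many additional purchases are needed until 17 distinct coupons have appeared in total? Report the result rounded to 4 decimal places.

21.4068

The wait to go from k to k+1 distinct coupons is geometric with mean 23/(23-k).
Sum over k = 7,...,16: E = 23/16 + 23/15 + 23/14 + ... + 23/8 + 23/7 = 21.40677.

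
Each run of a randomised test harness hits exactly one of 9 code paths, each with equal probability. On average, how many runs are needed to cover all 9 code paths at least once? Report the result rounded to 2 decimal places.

25.46

After k distinct code paths have appeared, the next run gives a new one with probability (9-k)/9, so the expected wait for the (k+1)-th is 9/(9-k).
E[T] = 9/9 + 9/8 + 9/7 + ... + 9/2 + 9/1 = 9·H_{9}.
H_{9} = 2.829, so E[T] = 25.461.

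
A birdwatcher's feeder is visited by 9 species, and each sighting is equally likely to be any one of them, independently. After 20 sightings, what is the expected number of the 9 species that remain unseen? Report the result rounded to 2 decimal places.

0.85

For each species, P(unseen after 20) = (8/9)^20 = 0.095.
By linearity of expectation, E[unseen] = 9·(8/9)^20 = 0.853.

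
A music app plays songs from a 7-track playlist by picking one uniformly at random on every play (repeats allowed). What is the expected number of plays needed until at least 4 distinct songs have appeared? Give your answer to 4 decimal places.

5.3167

With k distinct songs already seen, the next new one arrives after an expected 7/(7-k) plays.
Sum over k = 0,...,3: E = 7/7 + 7/6 + 7/5 + 7/4 = 5.31667.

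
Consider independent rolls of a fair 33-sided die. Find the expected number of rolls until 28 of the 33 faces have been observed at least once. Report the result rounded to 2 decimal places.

With k distinct faces already seen, the next new one arrives after an expected 33/(33-k) rolls.
Sum over k = 0,...,27: E = 33/33 + 33/32 + 33/31 + ... + 33/7 + 33/6 = 59.580.

59.58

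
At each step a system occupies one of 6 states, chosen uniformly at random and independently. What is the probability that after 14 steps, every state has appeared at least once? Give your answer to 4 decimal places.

By inclusion–exclusion over which states are missing,
P(all seen) = Σ_{j=0}^{6} (-1)^j C(6,j)((6-j)/6)^14
= 1.00000 - 0.46732 + 0.05138 - 0.00122 + 0.00000 - 0.00000 + 0.00000
= 0.58285.

0.5828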